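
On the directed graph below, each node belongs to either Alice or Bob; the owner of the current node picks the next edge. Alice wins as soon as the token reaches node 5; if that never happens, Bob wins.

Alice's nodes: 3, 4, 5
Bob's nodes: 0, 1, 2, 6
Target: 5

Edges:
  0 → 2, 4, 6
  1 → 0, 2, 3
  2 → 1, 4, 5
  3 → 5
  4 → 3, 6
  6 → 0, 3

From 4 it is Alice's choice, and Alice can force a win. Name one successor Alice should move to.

A0 = {5}
A1: add {3} — 3 (Alice) has 3→5.
A2: add {4} — 4 (Alice) has 4→3.
A3 = A2; e.g. 0 (Bob) can still go to 2. Fixed point.
From 4, successor 3 is in the attractor (rank 1); the other successor 6 is not.

3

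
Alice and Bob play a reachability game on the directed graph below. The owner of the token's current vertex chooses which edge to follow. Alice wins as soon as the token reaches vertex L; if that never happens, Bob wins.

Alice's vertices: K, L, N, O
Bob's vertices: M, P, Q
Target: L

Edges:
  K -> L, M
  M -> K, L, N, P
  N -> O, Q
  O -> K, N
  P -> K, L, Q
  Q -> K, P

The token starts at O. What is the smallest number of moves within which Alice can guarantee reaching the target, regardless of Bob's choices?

A0 = {L}
A1: add {K} — K (Alice) has K→L.
A2: add {O} — O (Alice) has O→K.
O enters the attractor at level 2, so Alice can force the target in 2 moves from there.

2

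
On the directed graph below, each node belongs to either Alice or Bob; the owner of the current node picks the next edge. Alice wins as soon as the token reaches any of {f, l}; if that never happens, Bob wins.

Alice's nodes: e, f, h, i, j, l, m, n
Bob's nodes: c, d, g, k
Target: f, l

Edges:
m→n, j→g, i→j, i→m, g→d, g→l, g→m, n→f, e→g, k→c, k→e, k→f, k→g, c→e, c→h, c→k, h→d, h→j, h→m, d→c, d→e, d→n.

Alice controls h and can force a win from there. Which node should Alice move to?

m

A0 = {f, l}
A1: add {n} — n (Alice) has n→f.
A2: add {m} — m (Alice) has m→n.
A3: add {h, i} — h (Alice) has h→m; i (Alice) has i→m.
A4 = A3; e.g. c (Bob) can still go to e. Fixed point.
From h, successor m is in the attractor (rank 2); the other successors d, j are not.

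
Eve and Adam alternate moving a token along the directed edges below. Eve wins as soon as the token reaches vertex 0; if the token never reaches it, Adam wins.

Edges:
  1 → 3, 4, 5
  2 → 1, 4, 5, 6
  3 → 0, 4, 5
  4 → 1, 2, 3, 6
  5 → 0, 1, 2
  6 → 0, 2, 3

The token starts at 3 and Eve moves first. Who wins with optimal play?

Eve

Track states (vertex, player-to-move).
A0 = {(0,Eve), (0,Adam)}
A1: add {(3,Eve), (5,Eve), (6,Eve)}.
(3,Eve) ∈ A1 ⇒ Eve forces the target.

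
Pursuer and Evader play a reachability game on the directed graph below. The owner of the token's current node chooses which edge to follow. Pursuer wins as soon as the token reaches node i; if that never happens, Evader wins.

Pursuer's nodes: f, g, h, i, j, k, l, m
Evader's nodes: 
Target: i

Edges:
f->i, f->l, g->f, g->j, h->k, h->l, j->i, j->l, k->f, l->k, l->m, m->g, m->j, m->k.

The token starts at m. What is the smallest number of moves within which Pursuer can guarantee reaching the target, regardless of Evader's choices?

2

A0 = {i}
A1: add {f, j} — f (Pursuer) has f→i; j (Pursuer) has j→i.
A2: add {g, k, m} — g (Pursuer) has g→f; k (Pursuer) has k→f; m (Pursuer) has m→j.
m enters the attractor at level 2, so Pursuer can force the target in 2 moves from there.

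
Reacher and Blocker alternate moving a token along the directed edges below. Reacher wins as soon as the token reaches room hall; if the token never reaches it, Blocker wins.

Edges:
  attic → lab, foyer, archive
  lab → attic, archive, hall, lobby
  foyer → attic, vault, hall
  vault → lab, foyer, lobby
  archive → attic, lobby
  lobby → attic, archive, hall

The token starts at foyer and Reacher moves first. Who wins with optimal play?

Reacher

Track states (vertex, player-to-move).
A0 = {(hall,Reacher), (hall,Blocker)}
A1: add {(lab,Reacher), (foyer,Reacher), (lobby,Reacher)}.
(foyer,Reacher) ∈ A1 ⇒ Reacher forces the target.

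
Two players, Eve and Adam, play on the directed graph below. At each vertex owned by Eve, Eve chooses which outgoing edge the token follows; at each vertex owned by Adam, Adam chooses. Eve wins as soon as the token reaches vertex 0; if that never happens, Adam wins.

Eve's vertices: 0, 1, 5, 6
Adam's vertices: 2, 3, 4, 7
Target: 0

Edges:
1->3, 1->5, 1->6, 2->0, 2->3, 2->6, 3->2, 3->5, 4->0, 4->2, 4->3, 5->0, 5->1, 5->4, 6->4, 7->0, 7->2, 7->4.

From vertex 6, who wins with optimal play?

A0 = {0}
A1: add {5} — 5 (Eve) has 5→0.
A2: add {1} — 1 (Eve) has 1→5.
A3 = A2; e.g. 2 (Adam) can still go to 3. Fixed point.
6 never enters the attractor, so Adam can avoid the target forever.

Adam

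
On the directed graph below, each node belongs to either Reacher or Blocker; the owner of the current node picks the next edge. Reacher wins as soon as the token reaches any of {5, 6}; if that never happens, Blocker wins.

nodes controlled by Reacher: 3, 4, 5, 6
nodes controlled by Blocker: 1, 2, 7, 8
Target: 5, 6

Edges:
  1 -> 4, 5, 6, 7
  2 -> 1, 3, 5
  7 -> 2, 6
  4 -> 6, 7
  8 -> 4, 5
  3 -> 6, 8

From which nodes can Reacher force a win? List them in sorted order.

A0 = {5, 6}
A1: add {3, 4} — 3 (Reacher) has 3→6; 4 (Reacher) has 4→6.
A2: add {8} — 8 (Blocker): all of {4, 5} already in.
A3 = A2; e.g. 1 (Blocker) can still go to 7. Fixed point.
Reacher's winning region = {3, 4, 5, 6, 8}.

3, 4, 5, 6, 8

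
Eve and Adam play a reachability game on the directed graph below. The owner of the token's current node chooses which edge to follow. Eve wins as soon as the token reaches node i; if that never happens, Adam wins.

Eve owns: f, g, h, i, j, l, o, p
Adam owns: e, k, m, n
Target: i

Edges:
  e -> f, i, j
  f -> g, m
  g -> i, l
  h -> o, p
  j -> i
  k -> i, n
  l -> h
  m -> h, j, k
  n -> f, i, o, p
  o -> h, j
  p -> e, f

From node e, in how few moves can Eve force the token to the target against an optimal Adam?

3

A0 = {i}
A1: add {g, j} — g (Eve) has g→i; j (Eve) has j→i.
A2: add {f, o} — f (Eve) has f→g; o (Eve) has o→j.
A3: add {e, h, p} — e (Adam): all of {f, i, j} already in; h (Eve) has h→o; p (Eve) has p→f.
e enters the attractor at level 3, so Eve can force the target in 3 moves from there.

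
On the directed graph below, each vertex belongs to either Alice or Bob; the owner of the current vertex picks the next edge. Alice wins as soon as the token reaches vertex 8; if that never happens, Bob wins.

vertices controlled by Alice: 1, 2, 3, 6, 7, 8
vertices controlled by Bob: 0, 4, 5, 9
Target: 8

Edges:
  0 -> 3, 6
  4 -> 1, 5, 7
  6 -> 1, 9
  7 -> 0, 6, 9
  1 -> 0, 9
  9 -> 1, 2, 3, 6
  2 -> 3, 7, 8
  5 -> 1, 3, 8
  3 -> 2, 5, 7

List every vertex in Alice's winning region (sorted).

2, 3, 8

A0 = {8}
A1: add {2} — 2 (Alice) has 2→8.
A2: add {3} — 3 (Alice) has 3→2.
A3 = A2; e.g. 0 (Bob) can still go to 6. Fixed point.
Alice's winning region = {2, 3, 8}.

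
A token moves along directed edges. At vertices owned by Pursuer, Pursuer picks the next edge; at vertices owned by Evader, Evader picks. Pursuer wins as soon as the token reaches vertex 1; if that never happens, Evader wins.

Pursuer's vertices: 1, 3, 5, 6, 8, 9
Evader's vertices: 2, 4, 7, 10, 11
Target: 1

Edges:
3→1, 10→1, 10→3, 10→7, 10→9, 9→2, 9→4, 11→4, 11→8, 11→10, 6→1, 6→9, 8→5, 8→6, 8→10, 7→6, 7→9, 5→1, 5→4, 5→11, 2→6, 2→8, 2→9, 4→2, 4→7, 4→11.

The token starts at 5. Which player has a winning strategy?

Pursuer

A0 = {1}
A1: add {3, 5, 6} — 3 (Pursuer) has 3→1; 5 (Pursuer) has 5→1; 6 (Pursuer) has 6→1.
5 ∈ A1, so Pursuer can force the target.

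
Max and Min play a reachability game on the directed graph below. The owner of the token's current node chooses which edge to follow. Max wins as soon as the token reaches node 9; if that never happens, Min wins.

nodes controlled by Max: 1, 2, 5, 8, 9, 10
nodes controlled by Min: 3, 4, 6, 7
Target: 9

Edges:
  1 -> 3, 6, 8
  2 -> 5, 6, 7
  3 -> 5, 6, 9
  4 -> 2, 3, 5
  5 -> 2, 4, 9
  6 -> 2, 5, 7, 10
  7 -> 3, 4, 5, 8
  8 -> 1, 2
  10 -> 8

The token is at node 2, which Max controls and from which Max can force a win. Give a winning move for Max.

A0 = {9}
A1: add {5} — 5 (Max) has 5→9.
A2: add {2} — 2 (Max) has 2→5.
A3: add {8} — 8 (Max) has 8→2.
A4: add {1, 10} — 1 (Max) has 1→8; 10 (Max) has 10→8.
A5 = A4; e.g. 3 (Min) can still go to 6. Fixed point.
From 2, successor 5 is in the attractor (rank 1); the other successors 6, 7 are not.

5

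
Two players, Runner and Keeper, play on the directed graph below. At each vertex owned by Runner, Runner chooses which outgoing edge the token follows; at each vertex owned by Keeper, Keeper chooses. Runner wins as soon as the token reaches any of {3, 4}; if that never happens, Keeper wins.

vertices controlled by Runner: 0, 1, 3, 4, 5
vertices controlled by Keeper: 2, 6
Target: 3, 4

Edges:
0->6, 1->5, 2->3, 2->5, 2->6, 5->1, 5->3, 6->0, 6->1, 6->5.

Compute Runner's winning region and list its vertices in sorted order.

1, 3, 4, 5

A0 = {3, 4}
A1: add {5} — 5 (Runner) has 5→3.
A2: add {1} — 1 (Runner) has 1→5.
A3 = A2; e.g. 0 (Runner) has no edge into A2. Fixed point.
Runner's winning region = {1, 3, 4, 5}.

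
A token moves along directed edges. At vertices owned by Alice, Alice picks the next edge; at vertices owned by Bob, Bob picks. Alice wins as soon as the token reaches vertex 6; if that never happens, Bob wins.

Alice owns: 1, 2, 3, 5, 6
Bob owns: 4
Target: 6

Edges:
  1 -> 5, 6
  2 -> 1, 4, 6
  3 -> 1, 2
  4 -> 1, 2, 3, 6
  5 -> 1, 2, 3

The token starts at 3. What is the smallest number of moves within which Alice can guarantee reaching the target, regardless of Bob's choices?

2

A0 = {6}
A1: add {1, 2} — 1 (Alice) has 1→6; 2 (Alice) has 2→6.
A2: add {3, 5} — 3 (Alice) has 3→1; 5 (Alice) has 5→1.
3 enters the attractor at level 2, so Alice can force the target in 2 moves from there.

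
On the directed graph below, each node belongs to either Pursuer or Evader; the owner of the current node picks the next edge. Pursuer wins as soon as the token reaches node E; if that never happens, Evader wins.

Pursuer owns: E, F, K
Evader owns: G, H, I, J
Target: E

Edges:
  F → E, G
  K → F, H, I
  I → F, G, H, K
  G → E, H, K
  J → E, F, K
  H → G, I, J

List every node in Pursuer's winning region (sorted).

A0 = {E}
A1: add {F} — F (Pursuer) has F→E.
A2: add {K} — K (Pursuer) has K→F.
A3: add {J} — J (Evader): all of {E, F, K} already in.
A4 = A3; e.g. G (Evader) can still go to H. Fixed point.
Pursuer's winning region = {E, F, J, K}.

E, F, J, K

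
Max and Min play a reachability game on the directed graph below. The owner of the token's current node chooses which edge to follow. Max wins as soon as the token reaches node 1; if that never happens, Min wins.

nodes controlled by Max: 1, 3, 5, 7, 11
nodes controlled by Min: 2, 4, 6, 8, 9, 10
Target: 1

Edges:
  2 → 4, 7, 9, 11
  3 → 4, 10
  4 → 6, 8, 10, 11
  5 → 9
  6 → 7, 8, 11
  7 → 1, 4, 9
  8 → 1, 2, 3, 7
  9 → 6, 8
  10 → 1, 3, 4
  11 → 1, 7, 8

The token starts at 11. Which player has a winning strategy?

Max

A0 = {1}
A1: add {7, 11} — 7 (Max) has 7→1; 11 (Max) has 11→1.
A2 = A1; e.g. 2 (Min) can still go to 4. Fixed point.
11 ∈ A1, so Max can force the target.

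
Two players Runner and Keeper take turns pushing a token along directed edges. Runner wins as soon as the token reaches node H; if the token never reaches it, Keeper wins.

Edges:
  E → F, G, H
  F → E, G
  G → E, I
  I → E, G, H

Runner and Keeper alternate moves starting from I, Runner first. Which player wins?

Track states (vertex, player-to-move).
A0 = {(H,Runner), (H,Keeper)}
A1: add {(E,Runner), (I,Runner)}.
(I,Runner) ∈ A1 ⇒ Runner forces the target.

Runner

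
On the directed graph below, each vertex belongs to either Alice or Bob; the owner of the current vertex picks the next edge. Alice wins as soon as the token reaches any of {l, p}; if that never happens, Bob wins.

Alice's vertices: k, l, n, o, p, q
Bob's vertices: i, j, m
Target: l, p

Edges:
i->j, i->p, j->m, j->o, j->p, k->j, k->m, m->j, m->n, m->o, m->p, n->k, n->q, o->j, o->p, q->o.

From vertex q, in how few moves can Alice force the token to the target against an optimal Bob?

A0 = {l, p}
A1: add {o} — o (Alice) has o→p.
A2: add {q} — q (Alice) has q→o.
q enters the attractor at level 2, so Alice can force the target in 2 moves from there.

2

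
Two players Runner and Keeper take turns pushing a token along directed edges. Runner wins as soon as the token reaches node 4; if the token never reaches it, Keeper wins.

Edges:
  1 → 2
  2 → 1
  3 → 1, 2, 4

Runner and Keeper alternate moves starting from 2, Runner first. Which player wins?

Keeper

Track states (vertex, player-to-move).
A0 = {(4,Runner), (4,Keeper)}
A1: add {(3,Runner)}.
A2 = A1; e.g. (1,Runner) stays out. (2,Runner) never enters ⇒ Keeper avoids the target.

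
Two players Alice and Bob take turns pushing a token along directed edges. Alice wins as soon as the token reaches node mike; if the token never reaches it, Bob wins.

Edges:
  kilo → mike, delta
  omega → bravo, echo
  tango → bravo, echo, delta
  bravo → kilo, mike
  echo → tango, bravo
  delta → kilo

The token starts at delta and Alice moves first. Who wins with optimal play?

Track states (vertex, player-to-move).
A0 = {(mike,Alice), (mike,Bob)}
A1: add {(kilo,Alice), (bravo,Alice)}.
A2: add {(bravo,Bob), (delta,Bob)}.
A3: add {(omega,Alice), (tango,Alice), (echo,Alice)}.
A4: add {(omega,Bob), (echo,Bob)}.
A5 = A4; e.g. (kilo,Bob) stays out. (delta,Alice) never enters ⇒ Bob avoids the target.

Bob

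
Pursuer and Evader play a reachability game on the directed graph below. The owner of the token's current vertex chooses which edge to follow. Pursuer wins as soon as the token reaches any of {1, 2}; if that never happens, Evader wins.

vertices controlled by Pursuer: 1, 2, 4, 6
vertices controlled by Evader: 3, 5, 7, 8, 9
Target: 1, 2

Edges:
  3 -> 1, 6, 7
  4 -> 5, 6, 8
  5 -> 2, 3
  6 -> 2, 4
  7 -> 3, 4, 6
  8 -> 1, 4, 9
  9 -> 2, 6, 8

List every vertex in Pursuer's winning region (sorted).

1, 2, 4, 6

A0 = {1, 2}
A1: add {6} — 6 (Pursuer) has 6→2.
A2: add {4} — 4 (Pursuer) has 4→6.
A3 = A2; e.g. 3 (Evader) can still go to 7. Fixed point.
Pursuer's winning region = {1, 2, 4, 6}.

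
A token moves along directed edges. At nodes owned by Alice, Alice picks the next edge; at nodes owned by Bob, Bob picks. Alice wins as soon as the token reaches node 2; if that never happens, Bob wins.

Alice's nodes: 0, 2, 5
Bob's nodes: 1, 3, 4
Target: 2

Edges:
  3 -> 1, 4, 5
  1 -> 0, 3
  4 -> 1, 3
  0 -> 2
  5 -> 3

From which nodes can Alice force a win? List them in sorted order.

0, 2

A0 = {2}
A1: add {0} — 0 (Alice) has 0→2.
A2 = A1; e.g. 1 (Bob) can still go to 3. Fixed point.
Alice's winning region = {0, 2}.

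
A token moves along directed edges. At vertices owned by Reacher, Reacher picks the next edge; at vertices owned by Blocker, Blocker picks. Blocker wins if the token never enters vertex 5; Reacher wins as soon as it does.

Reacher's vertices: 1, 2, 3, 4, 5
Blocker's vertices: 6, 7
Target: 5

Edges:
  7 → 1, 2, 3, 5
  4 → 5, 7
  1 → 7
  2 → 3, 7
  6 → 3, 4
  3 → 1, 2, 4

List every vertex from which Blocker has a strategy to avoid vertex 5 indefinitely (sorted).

A0 = {5}
A1: add {4} — 4 (Reacher) has 4→5.
A2: add {3} — 3 (Reacher) has 3→4.
A3: add {2, 6} — 2 (Reacher) has 2→3; 6 (Blocker): all of {3, 4} already in.
A4 = A3; e.g. 1 (Reacher) has no edge into A3. Fixed point.
Reacher's attractor = {2, 3, 4, 5, 6}; Blocker avoids the target exactly from the complement.

1, 7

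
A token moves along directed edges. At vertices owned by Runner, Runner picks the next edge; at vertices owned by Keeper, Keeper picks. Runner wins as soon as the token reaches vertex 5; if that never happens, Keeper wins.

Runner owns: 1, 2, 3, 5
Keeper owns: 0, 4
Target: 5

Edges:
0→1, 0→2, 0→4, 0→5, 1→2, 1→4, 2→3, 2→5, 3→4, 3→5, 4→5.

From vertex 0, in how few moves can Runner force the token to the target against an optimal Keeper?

3

A0 = {5}
A1: add {2, 3, 4} — 2 (Runner) has 2→5; 3 (Runner) has 3→5; 4 (Keeper): all of {5} already in.
A2: add {1} — 1 (Runner) has 1→2.
A3: add {0} — 0 (Keeper): all of {1, 2, 4, 5} already in.
A3 = all vertices. Fixed point.
0 enters the attractor at level 3, so Runner can force the target in 3 moves from there.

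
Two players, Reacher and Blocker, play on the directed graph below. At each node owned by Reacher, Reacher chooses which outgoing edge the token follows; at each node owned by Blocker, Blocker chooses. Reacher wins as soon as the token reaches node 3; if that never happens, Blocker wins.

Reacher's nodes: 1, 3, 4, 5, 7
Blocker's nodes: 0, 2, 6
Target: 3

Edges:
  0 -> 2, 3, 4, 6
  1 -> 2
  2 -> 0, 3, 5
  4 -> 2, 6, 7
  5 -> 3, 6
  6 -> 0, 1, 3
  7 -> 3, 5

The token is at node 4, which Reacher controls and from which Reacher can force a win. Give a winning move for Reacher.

7

A0 = {3}
A1: add {5, 7} — 5 (Reacher) has 5→3; 7 (Reacher) has 7→3.
A2: add {4} — 4 (Reacher) has 4→7.
A3 = A2; e.g. 0 (Blocker) can still go to 2. Fixed point.
From 4, successor 7 is in the attractor (rank 1); the other successors 2, 6 are not.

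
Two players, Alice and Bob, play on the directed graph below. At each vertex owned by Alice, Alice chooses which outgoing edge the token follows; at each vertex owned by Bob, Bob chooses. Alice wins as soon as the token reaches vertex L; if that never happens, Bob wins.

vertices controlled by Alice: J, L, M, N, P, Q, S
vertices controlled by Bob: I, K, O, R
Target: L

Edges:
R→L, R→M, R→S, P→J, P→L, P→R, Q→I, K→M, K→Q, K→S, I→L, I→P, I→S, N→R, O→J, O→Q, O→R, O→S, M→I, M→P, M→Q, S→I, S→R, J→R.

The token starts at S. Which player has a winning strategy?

Bob

A0 = {L}
A1: add {P} — P (Alice) has P→L.
A2: add {M} — M (Alice) has M→P.
A3 = A2; e.g. I (Bob) can still go to S. Fixed point.
S never enters the attractor, so Bob can avoid the target forever.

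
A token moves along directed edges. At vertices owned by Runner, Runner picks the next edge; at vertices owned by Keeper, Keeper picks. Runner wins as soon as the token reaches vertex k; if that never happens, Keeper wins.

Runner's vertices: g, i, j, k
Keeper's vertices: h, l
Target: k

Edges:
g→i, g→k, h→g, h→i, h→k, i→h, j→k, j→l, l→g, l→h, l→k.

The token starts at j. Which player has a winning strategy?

A0 = {k}
A1: add {g, j} — g (Runner) has g→k; j (Runner) has j→k.
A2 = A1; e.g. h (Keeper) can still go to i. Fixed point.
j ∈ A1, so Runner can force the target.

Runner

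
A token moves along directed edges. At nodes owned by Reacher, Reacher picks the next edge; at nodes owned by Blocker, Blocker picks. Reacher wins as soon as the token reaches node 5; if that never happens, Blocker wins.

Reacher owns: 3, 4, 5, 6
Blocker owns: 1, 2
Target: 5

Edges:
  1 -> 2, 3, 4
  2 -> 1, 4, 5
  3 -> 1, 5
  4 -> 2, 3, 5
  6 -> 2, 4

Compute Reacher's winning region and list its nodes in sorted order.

3, 4, 5, 6

A0 = {5}
A1: add {3, 4} — 3 (Reacher) has 3→5; 4 (Reacher) has 4→5.
A2: add {6} — 6 (Reacher) has 6→4.
A3 = A2; e.g. 1 (Blocker) can still go to 2. Fixed point.
Reacher's winning region = {3, 4, 5, 6}.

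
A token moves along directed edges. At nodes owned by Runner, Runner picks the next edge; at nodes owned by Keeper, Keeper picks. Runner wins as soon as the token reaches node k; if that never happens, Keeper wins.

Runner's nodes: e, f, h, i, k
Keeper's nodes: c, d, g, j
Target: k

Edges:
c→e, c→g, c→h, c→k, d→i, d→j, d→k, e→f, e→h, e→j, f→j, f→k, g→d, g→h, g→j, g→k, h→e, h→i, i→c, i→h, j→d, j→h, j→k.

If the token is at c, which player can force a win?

Keeper

A0 = {k}
A1: add {f} — f (Runner) has f→k.
A2: add {e} — e (Runner) has e→f.
A3: add {h} — h (Runner) has h→e.
A4: add {i} — i (Runner) has i→h.
A5 = A4; e.g. c (Keeper) can still go to g. Fixed point.
c never enters the attractor, so Keeper can avoid the target forever.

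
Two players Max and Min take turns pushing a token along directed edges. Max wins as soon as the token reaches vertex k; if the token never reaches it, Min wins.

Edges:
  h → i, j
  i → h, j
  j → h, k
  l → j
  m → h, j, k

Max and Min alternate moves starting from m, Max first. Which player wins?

Max

Track states (vertex, player-to-move).
A0 = {(k,Max), (k,Min)}
A1: add {(j,Max), (m,Max)}.
(m,Max) ∈ A1 ⇒ Max forces the target.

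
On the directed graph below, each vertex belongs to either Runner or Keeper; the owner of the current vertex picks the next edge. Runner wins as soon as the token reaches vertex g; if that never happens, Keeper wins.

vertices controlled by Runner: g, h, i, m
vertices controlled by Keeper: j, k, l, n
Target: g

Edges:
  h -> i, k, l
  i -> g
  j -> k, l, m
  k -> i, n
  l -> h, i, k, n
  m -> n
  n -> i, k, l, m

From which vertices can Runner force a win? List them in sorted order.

A0 = {g}
A1: add {i} — i (Runner) has i→g.
A2: add {h} — h (Runner) has h→i.
A3 = A2; e.g. j (Keeper) can still go to k. Fixed point.
Runner's winning region = {g, h, i}.

g, h, i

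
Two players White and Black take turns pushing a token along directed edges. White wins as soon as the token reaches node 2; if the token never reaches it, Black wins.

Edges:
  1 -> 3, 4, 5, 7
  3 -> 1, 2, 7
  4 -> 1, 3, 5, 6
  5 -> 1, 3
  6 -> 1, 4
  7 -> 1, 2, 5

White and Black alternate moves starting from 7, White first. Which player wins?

White

Track states (vertex, player-to-move).
A0 = {(2,White), (2,Black)}
A1: add {(3,White), (7,White)}.
(7,White) ∈ A1 ⇒ White forces the target.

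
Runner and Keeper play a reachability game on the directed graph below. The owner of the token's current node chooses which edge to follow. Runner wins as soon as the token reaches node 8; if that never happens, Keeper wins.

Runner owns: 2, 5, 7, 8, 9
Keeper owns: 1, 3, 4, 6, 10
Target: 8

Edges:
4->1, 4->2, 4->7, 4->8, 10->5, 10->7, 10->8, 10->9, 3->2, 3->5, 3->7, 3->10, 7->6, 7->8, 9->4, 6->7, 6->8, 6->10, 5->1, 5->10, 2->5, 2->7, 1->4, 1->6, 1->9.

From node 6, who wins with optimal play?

Keeper

A0 = {8}
A1: add {7} — 7 (Runner) has 7→8.
A2: add {2} — 2 (Runner) has 2→7.
A3 = A2; e.g. 1 (Keeper) can still go to 4. Fixed point.
6 never enters the attractor, so Keeper can avoid the target forever.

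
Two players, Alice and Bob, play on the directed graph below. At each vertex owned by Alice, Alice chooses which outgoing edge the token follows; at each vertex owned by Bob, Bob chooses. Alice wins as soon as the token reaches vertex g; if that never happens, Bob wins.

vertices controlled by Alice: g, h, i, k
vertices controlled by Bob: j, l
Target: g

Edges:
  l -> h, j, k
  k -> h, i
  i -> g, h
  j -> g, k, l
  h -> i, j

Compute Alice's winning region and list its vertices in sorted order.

g, h, i, k

A0 = {g}
A1: add {i} — i (Alice) has i→g.
A2: add {h, k} — h (Alice) has h→i; k (Alice) has k→i.
A3 = A2; e.g. j (Bob) can still go to l. Fixed point.
Alice's winning region = {g, h, i, k}.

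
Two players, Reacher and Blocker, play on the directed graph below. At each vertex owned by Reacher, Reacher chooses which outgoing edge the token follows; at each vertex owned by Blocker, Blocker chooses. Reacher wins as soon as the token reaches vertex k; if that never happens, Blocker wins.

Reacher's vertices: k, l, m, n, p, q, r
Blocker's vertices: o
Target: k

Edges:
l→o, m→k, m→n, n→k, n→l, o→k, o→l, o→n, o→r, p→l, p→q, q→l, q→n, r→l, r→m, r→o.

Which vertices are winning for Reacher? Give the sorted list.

A0 = {k}
A1: add {m, n} — m (Reacher) has m→k; n (Reacher) has n→k.
A2: add {q, r} — q (Reacher) has q→n; r (Reacher) has r→m.
A3: add {p} — p (Reacher) has p→q.
A4 = A3; e.g. l (Reacher) has no edge into A3. Fixed point.
Reacher's winning region = {k, m, n, p, q, r}.

k, m, n, p, q, r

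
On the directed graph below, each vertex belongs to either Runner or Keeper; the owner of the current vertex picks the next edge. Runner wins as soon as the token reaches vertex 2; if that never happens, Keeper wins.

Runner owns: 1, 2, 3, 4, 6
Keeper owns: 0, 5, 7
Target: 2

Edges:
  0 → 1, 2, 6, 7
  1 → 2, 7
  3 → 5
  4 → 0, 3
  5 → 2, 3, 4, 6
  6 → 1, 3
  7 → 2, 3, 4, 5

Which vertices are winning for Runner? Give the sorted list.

1, 2, 6

A0 = {2}
A1: add {1} — 1 (Runner) has 1→2.
A2: add {6} — 6 (Runner) has 6→1.
A3 = A2; e.g. 0 (Keeper) can still go to 7. Fixed point.
Runner's winning region = {1, 2, 6}.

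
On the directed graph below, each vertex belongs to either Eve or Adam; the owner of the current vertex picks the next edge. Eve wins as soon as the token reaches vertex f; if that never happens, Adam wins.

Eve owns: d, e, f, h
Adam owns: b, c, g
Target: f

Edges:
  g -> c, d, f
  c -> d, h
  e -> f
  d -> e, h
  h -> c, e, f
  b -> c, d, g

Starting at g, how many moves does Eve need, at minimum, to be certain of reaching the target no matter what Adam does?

4

A0 = {f}
A1: add {e, h} — e (Eve) has e→f; h (Eve) has h→f.
A2: add {d} — d (Eve) has d→e.
A3: add {c} — c (Adam): all of {d, h} already in.
A4: add {g} — g (Adam): all of {c, d, f} already in.
g enters the attractor at level 4, so Eve can force the target in 4 moves from there.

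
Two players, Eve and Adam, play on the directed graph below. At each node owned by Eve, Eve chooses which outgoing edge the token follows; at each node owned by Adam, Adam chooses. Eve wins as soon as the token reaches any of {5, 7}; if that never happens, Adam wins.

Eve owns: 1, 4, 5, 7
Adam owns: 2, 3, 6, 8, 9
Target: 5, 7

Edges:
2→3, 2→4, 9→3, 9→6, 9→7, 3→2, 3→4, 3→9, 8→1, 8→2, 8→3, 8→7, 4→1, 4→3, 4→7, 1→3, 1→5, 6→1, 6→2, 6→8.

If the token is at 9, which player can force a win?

Adam

A0 = {5, 7}
A1: add {1, 4} — 1 (Eve) has 1→5; 4 (Eve) has 4→7.
A2 = A1; e.g. 2 (Adam) can still go to 3. Fixed point.
9 never enters the attractor, so Adam can avoid the target forever.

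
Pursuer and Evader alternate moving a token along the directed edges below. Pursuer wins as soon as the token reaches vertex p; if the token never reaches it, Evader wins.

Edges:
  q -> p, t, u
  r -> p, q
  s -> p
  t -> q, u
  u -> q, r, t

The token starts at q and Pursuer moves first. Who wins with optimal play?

Track states (vertex, player-to-move).
A0 = {(p,Pursuer), (p,Evader)}
A1: add {(q,Pursuer), (r,Pursuer), (s,Pursuer), (s,Evader)}.
(q,Pursuer) ∈ A1 ⇒ Pursuer forces the target.

Pursuer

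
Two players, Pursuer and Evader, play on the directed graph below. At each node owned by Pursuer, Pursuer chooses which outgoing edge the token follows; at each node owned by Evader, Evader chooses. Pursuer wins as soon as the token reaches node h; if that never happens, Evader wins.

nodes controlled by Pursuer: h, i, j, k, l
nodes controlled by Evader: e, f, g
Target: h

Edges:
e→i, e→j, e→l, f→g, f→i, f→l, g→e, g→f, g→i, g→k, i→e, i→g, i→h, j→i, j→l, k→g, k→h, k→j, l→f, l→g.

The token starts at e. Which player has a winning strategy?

Evader

A0 = {h}
A1: add {i, k} — i (Pursuer) has i→h; k (Pursuer) has k→h.
A2: add {j} — j (Pursuer) has j→i.
A3 = A2; e.g. e (Evader) can still go to l. Fixed point.
e never enters the attractor, so Evader can avoid the target forever.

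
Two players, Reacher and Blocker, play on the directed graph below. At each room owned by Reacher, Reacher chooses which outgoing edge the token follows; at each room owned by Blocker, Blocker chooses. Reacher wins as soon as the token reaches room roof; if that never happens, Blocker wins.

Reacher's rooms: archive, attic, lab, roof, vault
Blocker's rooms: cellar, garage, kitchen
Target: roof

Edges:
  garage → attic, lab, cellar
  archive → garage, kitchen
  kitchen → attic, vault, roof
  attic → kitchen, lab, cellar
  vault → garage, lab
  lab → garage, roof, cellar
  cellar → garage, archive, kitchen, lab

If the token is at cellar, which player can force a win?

Blocker

A0 = {roof}
A1: add {lab} — lab (Reacher) has lab→roof.
A2: add {attic, vault} — attic (Reacher) has attic→lab; vault (Reacher) has vault→lab.
A3: add {kitchen} — kitchen (Blocker): all of {attic, vault, roof} already in.
A4: add {archive} — archive (Reacher) has archive→kitchen.
A5 = A4; e.g. garage (Blocker) can still go to cellar. Fixed point.
cellar never enters the attractor, so Blocker can avoid the target forever.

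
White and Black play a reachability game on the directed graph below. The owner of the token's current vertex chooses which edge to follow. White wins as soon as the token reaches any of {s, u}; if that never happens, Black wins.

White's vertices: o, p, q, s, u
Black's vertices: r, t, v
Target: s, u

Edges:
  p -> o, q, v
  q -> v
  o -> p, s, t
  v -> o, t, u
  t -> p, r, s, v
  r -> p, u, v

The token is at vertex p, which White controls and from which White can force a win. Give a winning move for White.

o

A0 = {s, u}
A1: add {o} — o (White) has o→s.
A2: add {p} — p (White) has p→o.
A3 = A2; e.g. q (White) has no edge into A2. Fixed point.
From p, successor o is in the attractor (rank 1); the other successors q, v are not.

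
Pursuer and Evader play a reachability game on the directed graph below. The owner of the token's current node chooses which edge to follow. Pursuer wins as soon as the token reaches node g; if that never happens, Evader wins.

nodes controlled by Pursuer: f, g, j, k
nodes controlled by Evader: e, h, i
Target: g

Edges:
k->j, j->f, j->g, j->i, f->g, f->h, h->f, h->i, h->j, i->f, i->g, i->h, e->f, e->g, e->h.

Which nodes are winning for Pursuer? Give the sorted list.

A0 = {g}
A1: add {f, j} — f (Pursuer) has f→g; j (Pursuer) has j→g.
A2: add {k} — k (Pursuer) has k→j.
A3 = A2; e.g. e (Evader) can still go to h. Fixed point.
Pursuer's winning region = {f, g, j, k}.

f, g, j, k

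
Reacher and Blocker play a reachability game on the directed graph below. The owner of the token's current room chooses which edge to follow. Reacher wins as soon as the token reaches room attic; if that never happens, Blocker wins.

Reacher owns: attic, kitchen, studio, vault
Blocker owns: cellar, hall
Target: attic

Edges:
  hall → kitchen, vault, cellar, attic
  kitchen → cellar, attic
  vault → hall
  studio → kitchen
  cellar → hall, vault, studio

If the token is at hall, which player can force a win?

A0 = {attic}
A1: add {kitchen} — kitchen (Reacher) has kitchen→attic.
A2: add {studio} — studio (Reacher) has studio→kitchen.
A3 = A2; e.g. hall (Blocker) can still go to vault. Fixed point.
hall never enters the attractor, so Blocker can avoid the target forever.

Blocker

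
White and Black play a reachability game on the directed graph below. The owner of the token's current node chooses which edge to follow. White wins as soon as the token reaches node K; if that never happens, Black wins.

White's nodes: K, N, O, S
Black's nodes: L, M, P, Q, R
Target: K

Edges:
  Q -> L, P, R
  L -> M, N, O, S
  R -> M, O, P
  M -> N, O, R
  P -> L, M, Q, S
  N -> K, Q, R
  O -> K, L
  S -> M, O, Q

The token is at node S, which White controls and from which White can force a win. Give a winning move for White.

O

A0 = {K}
A1: add {N, O} — N (White) has N→K; O (White) has O→K.
A2: add {S} — S (White) has S→O.
A3 = A2; e.g. L (Black) can still go to M. Fixed point.
From S, successor O is in the attractor (rank 1); the other successors M, Q are not.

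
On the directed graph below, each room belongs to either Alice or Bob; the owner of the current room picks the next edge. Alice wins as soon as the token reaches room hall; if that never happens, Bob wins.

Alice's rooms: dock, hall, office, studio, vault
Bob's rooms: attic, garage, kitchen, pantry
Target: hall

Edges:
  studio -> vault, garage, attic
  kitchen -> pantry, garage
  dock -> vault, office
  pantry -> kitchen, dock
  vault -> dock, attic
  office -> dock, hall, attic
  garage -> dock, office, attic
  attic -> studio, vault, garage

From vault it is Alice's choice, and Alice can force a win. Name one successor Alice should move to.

A0 = {hall}
A1: add {office} — office (Alice) has office→hall.
A2: add {dock} — dock (Alice) has dock→office.
A3: add {vault} — vault (Alice) has vault→dock.
A4: add {studio} — studio (Alice) has studio→vault.
A5 = A4; e.g. kitchen (Bob) can still go to pantry. Fixed point.
From vault, successor dock is in the attractor (rank 2); the other successor attic is not.

dock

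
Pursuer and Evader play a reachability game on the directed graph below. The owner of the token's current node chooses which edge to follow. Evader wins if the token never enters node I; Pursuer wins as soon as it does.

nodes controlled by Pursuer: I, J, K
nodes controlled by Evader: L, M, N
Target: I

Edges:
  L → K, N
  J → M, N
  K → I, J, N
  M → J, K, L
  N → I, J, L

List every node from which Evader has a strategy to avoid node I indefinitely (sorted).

J, L, M, N

A0 = {I}
A1: add {K} — K (Pursuer) has K→I.
A2 = A1; e.g. J (Pursuer) has no edge into A1. Fixed point.
Pursuer's attractor = {I, K}; Evader avoids the target exactly from the complement.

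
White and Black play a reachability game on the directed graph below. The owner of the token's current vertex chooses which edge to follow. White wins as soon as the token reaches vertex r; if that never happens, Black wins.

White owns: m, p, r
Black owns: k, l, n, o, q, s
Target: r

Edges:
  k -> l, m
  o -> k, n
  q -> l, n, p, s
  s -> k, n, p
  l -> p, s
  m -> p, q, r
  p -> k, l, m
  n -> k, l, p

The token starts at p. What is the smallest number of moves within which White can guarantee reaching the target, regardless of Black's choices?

2

A0 = {r}
A1: add {m} — m (White) has m→r.
A2: add {p} — p (White) has p→m.
A3 = A2; e.g. k (Black) can still go to l. Fixed point.
p enters the attractor at level 2, so White can force the target in 2 moves from there.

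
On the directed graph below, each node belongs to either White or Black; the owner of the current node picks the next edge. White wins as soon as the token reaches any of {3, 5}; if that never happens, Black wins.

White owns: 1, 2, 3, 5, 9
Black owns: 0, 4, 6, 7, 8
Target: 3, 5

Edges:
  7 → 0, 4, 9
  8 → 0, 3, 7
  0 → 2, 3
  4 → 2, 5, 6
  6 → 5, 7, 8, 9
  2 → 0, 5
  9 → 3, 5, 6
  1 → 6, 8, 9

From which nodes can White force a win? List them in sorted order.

0, 1, 2, 3, 5, 9

A0 = {3, 5}
A1: add {2, 9} — 2 (White) has 2→5; 9 (White) has 9→3.
A2: add {0, 1} — 0 (Black): all of {2, 3} already in; 1 (White) has 1→9.
A3 = A2; e.g. 4 (Black) can still go to 6. Fixed point.
White's winning region = {0, 1, 2, 3, 5, 9}.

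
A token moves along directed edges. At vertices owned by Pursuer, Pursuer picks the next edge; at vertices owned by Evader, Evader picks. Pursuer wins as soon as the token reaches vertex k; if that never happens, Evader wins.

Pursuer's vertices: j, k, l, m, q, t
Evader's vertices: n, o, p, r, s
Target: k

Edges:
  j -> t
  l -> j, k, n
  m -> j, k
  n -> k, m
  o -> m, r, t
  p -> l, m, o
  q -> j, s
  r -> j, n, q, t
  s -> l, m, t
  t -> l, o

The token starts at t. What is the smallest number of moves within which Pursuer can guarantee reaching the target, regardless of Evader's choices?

A0 = {k}
A1: add {l, m} — l (Pursuer) has l→k; m (Pursuer) has m→k.
A2: add {n, t} — n (Evader): all of {k, m} already in; t (Pursuer) has t→l.
t enters the attractor at level 2, so Pursuer can force the target in 2 moves from there.

2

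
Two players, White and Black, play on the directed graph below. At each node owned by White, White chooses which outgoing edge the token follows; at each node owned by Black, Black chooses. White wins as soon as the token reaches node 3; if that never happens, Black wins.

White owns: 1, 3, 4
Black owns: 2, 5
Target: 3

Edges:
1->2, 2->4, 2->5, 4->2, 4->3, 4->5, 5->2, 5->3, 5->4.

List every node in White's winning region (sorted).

3, 4

A0 = {3}
A1: add {4} — 4 (White) has 4→3.
A2 = A1; e.g. 1 (White) has no edge into A1. Fixed point.
White's winning region = {3, 4}.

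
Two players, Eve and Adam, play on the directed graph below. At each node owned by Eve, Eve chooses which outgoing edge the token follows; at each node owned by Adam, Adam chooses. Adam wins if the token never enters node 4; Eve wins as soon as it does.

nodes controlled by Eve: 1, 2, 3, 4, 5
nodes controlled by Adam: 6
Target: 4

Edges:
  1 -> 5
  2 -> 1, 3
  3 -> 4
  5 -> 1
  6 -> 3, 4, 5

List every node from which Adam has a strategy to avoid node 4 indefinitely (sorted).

1, 5, 6

A0 = {4}
A1: add {3} — 3 (Eve) has 3→4.
A2: add {2} — 2 (Eve) has 2→3.
A3 = A2; e.g. 1 (Eve) has no edge into A2. Fixed point.
Eve's attractor = {2, 3, 4}; Adam avoids the target exactly from the complement.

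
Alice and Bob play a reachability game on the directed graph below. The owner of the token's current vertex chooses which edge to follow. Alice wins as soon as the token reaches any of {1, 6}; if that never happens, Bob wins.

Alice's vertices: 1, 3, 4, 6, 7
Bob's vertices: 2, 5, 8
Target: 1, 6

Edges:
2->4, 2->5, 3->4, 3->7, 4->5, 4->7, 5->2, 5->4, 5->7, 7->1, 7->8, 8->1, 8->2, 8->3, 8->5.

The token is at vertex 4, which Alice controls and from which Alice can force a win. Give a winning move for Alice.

A0 = {1, 6}
A1: add {7} — 7 (Alice) has 7→1.
A2: add {3, 4} — 3 (Alice) has 3→7; 4 (Alice) has 4→7.
A3 = A2; e.g. 2 (Bob) can still go to 5. Fixed point.
From 4, successor 7 is in the attractor (rank 1); the other successor 5 is not.

7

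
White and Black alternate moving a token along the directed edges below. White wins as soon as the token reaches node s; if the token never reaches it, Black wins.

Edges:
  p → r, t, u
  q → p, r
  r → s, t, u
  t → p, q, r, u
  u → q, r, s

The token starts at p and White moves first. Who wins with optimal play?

Track states (vertex, player-to-move).
A0 = {(s,White), (s,Black)}
A1: add {(r,White), (u,White)}.
A2 = A1; e.g. (p,White) stays out. (p,White) never enters ⇒ Black avoids the target.

Black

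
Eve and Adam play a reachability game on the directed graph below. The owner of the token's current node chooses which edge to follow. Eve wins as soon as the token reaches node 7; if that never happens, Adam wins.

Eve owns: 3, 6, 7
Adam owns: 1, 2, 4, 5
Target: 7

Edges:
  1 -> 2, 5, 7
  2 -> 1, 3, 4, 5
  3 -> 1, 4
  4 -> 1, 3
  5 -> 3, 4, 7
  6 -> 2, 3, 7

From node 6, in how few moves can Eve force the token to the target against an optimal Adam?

1

A0 = {7}
A1: add {6} — 6 (Eve) has 6→7.
A2 = A1; e.g. 1 (Adam) can still go to 2. Fixed point.
6 enters the attractor at level 1, so Eve can force the target in 1 move from there.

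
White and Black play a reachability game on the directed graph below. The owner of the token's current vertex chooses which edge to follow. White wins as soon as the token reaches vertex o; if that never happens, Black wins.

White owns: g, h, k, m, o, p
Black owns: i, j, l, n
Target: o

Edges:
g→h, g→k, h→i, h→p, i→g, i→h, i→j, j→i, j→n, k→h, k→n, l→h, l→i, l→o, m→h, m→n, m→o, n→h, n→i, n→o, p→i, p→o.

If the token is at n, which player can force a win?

A0 = {o}
A1: add {m, p} — m (White) has m→o; p (White) has p→o.
A2: add {h} — h (White) has h→p.
A3: add {g, k} — g (White) has g→h; k (White) has k→h.
A4 = A3; e.g. i (Black) can still go to j. Fixed point.
n never enters the attractor, so Black can avoid the target forever.

Black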